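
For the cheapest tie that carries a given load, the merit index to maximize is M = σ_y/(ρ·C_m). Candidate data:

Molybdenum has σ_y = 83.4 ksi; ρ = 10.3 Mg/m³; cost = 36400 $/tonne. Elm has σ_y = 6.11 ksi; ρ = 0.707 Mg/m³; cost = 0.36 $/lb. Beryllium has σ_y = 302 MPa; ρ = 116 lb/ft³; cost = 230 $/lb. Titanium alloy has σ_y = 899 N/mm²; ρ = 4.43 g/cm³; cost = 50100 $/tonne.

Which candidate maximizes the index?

elm

Putting every candidate on a common basis:
  molybdenum: σ_y = 575.0 MPa, ρ = 10300 kg/m³, cost = 36.40 $/kg
  elm: σ_y = 42.13 MPa, ρ = 707.0 kg/m³, cost = 0.7937 $/kg
  beryllium: σ_y = 302.0 MPa, ρ = 1858 kg/m³, cost = 507.1 $/kg
  titanium alloy: σ_y = 899.0 MPa, ρ = 4430 kg/m³, cost = 50.10 $/kg
  elm: M = 75.1 kN·m per $
  titanium alloy: M = 4.05 kN·m per $
  molybdenum: M = 1.53 kN·m per $
  beryllium: M = 0.321 kN·m per $
Elm has the largest M.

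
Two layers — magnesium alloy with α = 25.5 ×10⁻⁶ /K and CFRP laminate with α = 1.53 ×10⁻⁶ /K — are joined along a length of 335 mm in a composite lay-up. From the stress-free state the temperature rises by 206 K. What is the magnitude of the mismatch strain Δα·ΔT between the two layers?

4.94×10⁻³

Δα = |25.5 − 1.53|×10⁻⁶/K = 24.0×10⁻⁶/K.
Mismatch strain = Δα·ΔT = 24.0×10⁻⁶ × 206.0 = 4.94×10⁻³.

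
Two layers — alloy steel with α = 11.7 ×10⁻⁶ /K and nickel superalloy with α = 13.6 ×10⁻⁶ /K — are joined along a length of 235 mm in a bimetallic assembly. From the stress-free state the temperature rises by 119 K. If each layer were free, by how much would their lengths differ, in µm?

Δα = |11.7 − 13.6|×10⁻⁶/K = 1.90×10⁻⁶/K.
ΔL_mismatch = Δα·L·ΔT = 1.90×10⁻⁶ × 235.0 mm × 119.0 K = 53.1 µm.

53.1 µm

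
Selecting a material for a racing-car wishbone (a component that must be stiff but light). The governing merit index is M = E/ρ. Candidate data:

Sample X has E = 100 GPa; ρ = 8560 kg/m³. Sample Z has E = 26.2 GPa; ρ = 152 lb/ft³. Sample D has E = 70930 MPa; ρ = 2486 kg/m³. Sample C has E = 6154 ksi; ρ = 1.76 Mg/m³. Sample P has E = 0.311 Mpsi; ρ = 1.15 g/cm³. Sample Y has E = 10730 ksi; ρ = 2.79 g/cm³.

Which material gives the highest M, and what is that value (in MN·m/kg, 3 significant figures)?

Normalizing units and computing the index:
  sample X: E = 100.0 GPa, ρ = 8560 kg/m³
  sample Z: E = 26.20 GPa, ρ = 2435 kg/m³
  sample D: E = 70.93 GPa, ρ = 2486 kg/m³
  sample C: E = 42.43 GPa, ρ = 1760 kg/m³
  sample P: E = 2.144 GPa, ρ = 1150 kg/m³
  sample Y: E = 73.98 GPa, ρ = 2790 kg/m³
  sample D: M = 28.5 MN·m/kg
  sample Y: M = 26.5 MN·m/kg
  sample C: M = 24.1 MN·m/kg
  sample X: M = 11.7 MN·m/kg
  sample Z: M = 10.8 MN·m/kg
  sample P: M = 1.86 MN·m/kg
Sample D ranks first.

sample D, M = 28.5 MN·m/kg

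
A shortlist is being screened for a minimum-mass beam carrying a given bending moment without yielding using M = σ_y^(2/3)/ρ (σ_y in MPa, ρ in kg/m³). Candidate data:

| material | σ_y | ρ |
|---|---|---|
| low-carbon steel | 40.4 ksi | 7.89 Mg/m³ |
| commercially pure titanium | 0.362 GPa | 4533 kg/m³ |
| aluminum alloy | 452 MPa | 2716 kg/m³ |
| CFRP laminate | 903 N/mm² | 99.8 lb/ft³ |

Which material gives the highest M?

CFRP laminate

After converting to SI:
  low-carbon steel: σ_y = 278.5 MPa, ρ = 7890 kg/m³
  commercially pure titanium: σ_y = 362.0 MPa, ρ = 4533 kg/m³
  aluminum alloy: σ_y = 452.0 MPa, ρ = 2716 kg/m³
  CFRP laminate: σ_y = 903.0 MPa, ρ = 1599 kg/m³
  CFRP laminate: M = 58.4×10⁻³
  aluminum alloy: M = 21.7×10⁻³
  commercially pure titanium: M = 11.2×10⁻³
  low-carbon steel: M = 5.41×10⁻³
CFRP laminate has the largest M.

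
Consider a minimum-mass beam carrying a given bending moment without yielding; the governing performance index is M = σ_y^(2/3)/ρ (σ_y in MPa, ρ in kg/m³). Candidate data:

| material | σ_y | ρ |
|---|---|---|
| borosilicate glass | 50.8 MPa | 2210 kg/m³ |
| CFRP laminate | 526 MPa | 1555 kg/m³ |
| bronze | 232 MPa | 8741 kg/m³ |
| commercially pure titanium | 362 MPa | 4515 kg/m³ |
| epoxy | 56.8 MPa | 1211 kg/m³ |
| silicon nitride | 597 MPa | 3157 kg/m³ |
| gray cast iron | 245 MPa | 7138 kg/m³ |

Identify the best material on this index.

CFRP laminate

Computing M directly (units already consistent):
  CFRP laminate: M = 41.9×10⁻³
  silicon nitride: M = 22.5×10⁻³
  epoxy: M = 12.2×10⁻³
  commercially pure titanium: M = 11.2×10⁻³
  borosilicate glass: M = 6.21×10⁻³
  gray cast iron: M = 5.49×10⁻³
  bronze: M = 4.32×10⁻³
The maximum is for CFRP laminate.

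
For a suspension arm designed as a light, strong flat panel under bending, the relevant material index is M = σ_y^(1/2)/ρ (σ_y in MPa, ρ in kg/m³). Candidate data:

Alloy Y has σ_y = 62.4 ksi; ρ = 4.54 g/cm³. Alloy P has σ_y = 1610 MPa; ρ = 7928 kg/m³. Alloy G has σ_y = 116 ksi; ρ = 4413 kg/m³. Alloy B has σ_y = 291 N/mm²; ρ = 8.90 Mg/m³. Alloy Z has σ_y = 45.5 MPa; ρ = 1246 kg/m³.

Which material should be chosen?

alloy G

Convert each candidate to consistent units, then evaluate M:
  alloy Y: σ_y = 430.2 MPa, ρ = 4540 kg/m³
  alloy P: σ_y = 1610 MPa, ρ = 7928 kg/m³
  alloy G: σ_y = 799.8 MPa, ρ = 4413 kg/m³
  alloy B: σ_y = 291.0 MPa, ρ = 8900 kg/m³
  alloy Z: σ_y = 45.50 MPa, ρ = 1246 kg/m³
  alloy G: M = 6.41×10⁻³
  alloy Z: M = 5.41×10⁻³
  alloy P: M = 5.06×10⁻³
  alloy Y: M = 4.57×10⁻³
  alloy B: M = 1.92×10⁻³
Alloy G ranks first.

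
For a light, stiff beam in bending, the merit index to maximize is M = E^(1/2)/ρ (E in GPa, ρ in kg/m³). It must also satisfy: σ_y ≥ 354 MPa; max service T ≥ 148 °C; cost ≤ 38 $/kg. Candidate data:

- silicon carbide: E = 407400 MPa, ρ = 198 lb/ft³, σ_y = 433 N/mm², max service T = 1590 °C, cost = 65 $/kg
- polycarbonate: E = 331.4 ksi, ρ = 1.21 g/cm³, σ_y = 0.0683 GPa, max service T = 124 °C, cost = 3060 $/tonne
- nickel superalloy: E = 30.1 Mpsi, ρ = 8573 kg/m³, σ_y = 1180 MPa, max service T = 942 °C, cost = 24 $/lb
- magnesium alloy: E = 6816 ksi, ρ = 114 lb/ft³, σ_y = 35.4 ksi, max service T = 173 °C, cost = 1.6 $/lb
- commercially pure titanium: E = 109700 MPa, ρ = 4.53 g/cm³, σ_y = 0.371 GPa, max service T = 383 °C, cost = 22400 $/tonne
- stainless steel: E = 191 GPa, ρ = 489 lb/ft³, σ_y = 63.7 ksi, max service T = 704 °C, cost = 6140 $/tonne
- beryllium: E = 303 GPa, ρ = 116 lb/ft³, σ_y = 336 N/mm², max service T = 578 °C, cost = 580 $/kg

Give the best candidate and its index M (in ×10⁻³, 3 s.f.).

commercially pure titanium, M = 2.31×10⁻³

Screen on constraints: σ_y ≥ 354 MPa; max service T ≥ 148 °C; cost ≤ 38 $/kg. Survivors: commercially pure titanium, stainless steel.
In SI units:
  commercially pure titanium: E = 109.7 GPa, ρ = 4530 kg/m³
  stainless steel: E = 191.0 GPa, ρ = 7833 kg/m³
  commercially pure titanium: M = 2.31×10⁻³
  stainless steel: M = 1.76×10⁻³
Commercially pure titanium has the largest M.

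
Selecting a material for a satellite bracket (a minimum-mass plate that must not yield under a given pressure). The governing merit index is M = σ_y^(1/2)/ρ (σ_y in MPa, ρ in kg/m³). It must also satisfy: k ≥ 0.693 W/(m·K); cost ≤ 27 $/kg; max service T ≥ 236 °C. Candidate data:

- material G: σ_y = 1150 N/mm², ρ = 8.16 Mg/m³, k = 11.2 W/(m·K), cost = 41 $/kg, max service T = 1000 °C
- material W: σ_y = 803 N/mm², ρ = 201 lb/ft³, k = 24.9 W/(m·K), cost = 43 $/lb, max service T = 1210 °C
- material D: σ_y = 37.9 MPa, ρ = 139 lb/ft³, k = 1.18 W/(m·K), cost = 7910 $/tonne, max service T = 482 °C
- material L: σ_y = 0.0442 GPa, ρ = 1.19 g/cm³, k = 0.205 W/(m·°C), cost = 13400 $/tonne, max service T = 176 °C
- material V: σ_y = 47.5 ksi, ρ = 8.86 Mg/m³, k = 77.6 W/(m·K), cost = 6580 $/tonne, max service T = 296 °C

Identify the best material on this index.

material D

Screen on constraints: k ≥ 0.693 W/(m·K); cost ≤ 27 $/kg; max service T ≥ 236 °C. Survivors: material D, material V.
In SI units:
  material D: σ_y = 37.90 MPa, ρ = 2227 kg/m³
  material V: σ_y = 327.5 MPa, ρ = 8860 kg/m³
  material D: M = 2.76×10⁻³
  material V: M = 2.04×10⁻³
Material D ranks first.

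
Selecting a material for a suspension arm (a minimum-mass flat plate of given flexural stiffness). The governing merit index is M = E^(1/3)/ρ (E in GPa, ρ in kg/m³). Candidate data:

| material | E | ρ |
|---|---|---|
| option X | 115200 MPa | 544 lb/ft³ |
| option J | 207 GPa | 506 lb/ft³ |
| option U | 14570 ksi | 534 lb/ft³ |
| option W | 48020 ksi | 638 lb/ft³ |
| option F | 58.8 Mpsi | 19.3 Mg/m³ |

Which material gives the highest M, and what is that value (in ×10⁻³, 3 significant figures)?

Convert each candidate to consistent units, then evaluate M:
  option X: E = 115.2 GPa, ρ = 8714 kg/m³
  option J: E = 207.0 GPa, ρ = 8105 kg/m³
  option U: E = 100.5 GPa, ρ = 8554 kg/m³
  option W: E = 331.1 GPa, ρ = 10220 kg/m³
  option F: E = 405.4 GPa, ρ = 19300 kg/m³
  option J: M = 0.730×10⁻³
  option W: M = 0.677×10⁻³
  option X: M = 0.558×10⁻³
  option U: M = 0.543×10⁻³
  option F: M = 0.383×10⁻³
Option J has the largest M.

option J, M = 0.730×10⁻³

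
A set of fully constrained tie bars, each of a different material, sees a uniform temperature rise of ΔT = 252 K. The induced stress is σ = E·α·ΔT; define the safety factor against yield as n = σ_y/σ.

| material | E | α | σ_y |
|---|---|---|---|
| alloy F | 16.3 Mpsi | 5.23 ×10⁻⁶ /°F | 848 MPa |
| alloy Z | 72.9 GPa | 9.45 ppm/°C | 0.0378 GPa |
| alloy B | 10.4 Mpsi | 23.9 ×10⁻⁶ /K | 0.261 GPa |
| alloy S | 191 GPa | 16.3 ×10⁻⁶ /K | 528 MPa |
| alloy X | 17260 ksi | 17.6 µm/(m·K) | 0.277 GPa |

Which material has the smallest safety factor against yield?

With everything in SI (GPa, ×10⁻⁶/K, MPa):
  alloy F: E = 112.4, α = 9.41, σ_y = 848.0 → σ = 267 MPa, n = 3.18
  alloy Z: E = 72.90, α = 9.45, σ_y = 37.80 → σ = 174 MPa, n = 0.218
  alloy B: E = 71.71, α = 23.9, σ_y = 261.0 → σ = 432 MPa, n = 0.604
  alloy S: E = 191.0, α = 16.3, σ_y = 528.0 → σ = 785 MPa, n = 0.673
  alloy X: E = 119.0, α = 17.6, σ_y = 277.0 → σ = 528 MPa, n = 0.525
Smallest n: alloy Z with n = 0.218.

alloy Z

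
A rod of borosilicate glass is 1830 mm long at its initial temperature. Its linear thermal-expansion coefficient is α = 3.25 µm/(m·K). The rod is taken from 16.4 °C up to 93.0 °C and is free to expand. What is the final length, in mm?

1830.5 mm

ΔT = 93.0 − 16.4 = 76.60 K.
ΔL = α·L₀·ΔT = 3.25×10⁻⁶ × 1830 mm × 76.60 K = 0.456 mm.
L = L₀ + ΔL = 1830 + 0.456 = 1830.5 mm.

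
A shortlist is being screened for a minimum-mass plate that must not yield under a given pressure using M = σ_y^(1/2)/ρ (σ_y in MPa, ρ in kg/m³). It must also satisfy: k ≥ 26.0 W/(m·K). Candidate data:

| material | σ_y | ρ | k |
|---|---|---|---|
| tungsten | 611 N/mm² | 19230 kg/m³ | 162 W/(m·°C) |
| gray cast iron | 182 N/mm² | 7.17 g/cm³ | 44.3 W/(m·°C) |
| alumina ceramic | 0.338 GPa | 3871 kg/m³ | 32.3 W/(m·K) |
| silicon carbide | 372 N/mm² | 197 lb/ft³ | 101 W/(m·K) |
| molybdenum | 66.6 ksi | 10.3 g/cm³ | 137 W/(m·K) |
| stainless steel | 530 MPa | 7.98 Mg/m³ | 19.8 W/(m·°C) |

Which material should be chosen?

silicon carbide

Screen on constraints: k ≥ 26.0 W/(m·K). Survivors: tungsten, gray cast iron, alumina ceramic, silicon carbide, molybdenum.
After converting to SI:
  tungsten: σ_y = 611.0 MPa, ρ = 19230 kg/m³
  gray cast iron: σ_y = 182.0 MPa, ρ = 7170 kg/m³
  alumina ceramic: σ_y = 338.0 MPa, ρ = 3871 kg/m³
  silicon carbide: σ_y = 372.0 MPa, ρ = 3156 kg/m³
  molybdenum: σ_y = 459.2 MPa, ρ = 10300 kg/m³
  silicon carbide: M = 6.11×10⁻³
  alumina ceramic: M = 4.75×10⁻³
  molybdenum: M = 2.08×10⁻³
  gray cast iron: M = 1.88×10⁻³
  tungsten: M = 1.29×10⁻³
Highest index: silicon carbide.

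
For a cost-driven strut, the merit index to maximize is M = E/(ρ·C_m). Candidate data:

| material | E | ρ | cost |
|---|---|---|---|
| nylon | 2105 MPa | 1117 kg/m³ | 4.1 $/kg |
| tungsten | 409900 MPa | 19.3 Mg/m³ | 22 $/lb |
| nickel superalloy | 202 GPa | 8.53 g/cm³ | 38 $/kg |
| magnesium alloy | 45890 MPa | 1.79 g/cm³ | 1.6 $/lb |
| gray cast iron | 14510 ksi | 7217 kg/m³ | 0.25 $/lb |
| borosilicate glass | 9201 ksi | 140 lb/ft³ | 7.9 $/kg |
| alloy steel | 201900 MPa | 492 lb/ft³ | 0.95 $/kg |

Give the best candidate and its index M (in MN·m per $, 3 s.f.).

alloy steel, M = 27.0 MN·m per $

After converting to SI:
  nylon: E = 2.105 GPa, ρ = 1117 kg/m³, cost = 4.100 $/kg
  tungsten: E = 409.9 GPa, ρ = 19300 kg/m³, cost = 48.50 $/kg
  nickel superalloy: E = 202.0 GPa, ρ = 8530 kg/m³, cost = 38.00 $/kg
  magnesium alloy: E = 45.89 GPa, ρ = 1790 kg/m³, cost = 3.527 $/kg
  gray cast iron: E = 100.0 GPa, ρ = 7217 kg/m³, cost = 0.5511 $/kg
  borosilicate glass: E = 63.44 GPa, ρ = 2243 kg/m³, cost = 7.900 $/kg
  alloy steel: E = 201.9 GPa, ρ = 7881 kg/m³, cost = 0.9500 $/kg
  alloy steel: M = 27.0 MN·m per $
  gray cast iron: M = 25.2 MN·m per $
  magnesium alloy: M = 7.27 MN·m per $
  borosilicate glass: M = 3.58 MN·m per $
  nickel superalloy: M = 0.623 MN·m per $
  nylon: M = 0.460 MN·m per $
  tungsten: M = 0.438 MN·m per $
Highest index: alloy steel.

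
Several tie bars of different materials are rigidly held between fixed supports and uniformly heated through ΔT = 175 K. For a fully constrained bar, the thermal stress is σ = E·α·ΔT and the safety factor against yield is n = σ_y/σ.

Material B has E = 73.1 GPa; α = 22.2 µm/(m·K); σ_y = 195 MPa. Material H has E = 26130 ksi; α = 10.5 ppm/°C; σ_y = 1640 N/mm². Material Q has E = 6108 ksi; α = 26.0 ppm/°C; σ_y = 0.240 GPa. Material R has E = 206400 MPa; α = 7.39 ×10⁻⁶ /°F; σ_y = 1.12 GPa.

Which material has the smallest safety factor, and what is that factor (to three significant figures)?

With everything in SI (GPa, ×10⁻⁶/K, MPa):
  material B: E = 73.10, α = 22.2, σ_y = 195.0 → σ = 284 MPa, n = 0.687
  material H: E = 180.2, α = 10.5, σ_y = 1640 → σ = 331 MPa, n = 4.95
  material Q: E = 42.11, α = 26.0, σ_y = 240.0 → σ = 192 MPa, n = 1.25
  material R: E = 206.4, α = 13.3, σ_y = 1120 → σ = 480 MPa, n = 2.33
Smallest n: material B with n = 0.687.

material B, n = 0.687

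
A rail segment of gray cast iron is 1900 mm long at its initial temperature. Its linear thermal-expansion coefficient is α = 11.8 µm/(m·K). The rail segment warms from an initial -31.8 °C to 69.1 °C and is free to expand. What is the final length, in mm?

ΔT = 69.1 − (-31.8) = 100.9 K.
ΔL = α·L₀·ΔT = 11.8×10⁻⁶ × 1900 mm × 100.9 K = 2.26 mm.
L = L₀ + ΔL = 1900 + 2.26 = 1902.3 mm.

1902.3 mm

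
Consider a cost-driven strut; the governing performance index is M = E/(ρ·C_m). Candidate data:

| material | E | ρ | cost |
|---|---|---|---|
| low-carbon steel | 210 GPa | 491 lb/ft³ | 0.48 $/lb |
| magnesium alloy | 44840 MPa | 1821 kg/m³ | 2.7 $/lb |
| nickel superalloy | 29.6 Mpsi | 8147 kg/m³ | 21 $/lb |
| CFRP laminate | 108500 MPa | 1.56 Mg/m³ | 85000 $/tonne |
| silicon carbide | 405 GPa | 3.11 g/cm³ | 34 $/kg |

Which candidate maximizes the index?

low-carbon steel

Putting every candidate on a common basis:
  low-carbon steel: E = 210.0 GPa, ρ = 7865 kg/m³, cost = 1.058 $/kg
  magnesium alloy: E = 44.84 GPa, ρ = 1821 kg/m³, cost = 5.952 $/kg
  nickel superalloy: E = 204.1 GPa, ρ = 8147 kg/m³, cost = 46.30 $/kg
  CFRP laminate: E = 108.5 GPa, ρ = 1560 kg/m³, cost = 85.00 $/kg
  silicon carbide: E = 405.0 GPa, ρ = 3110 kg/m³, cost = 34.00 $/kg
  low-carbon steel: M = 25.2 MN·m per $
  magnesium alloy: M = 4.14 MN·m per $
  silicon carbide: M = 3.83 MN·m per $
  CFRP laminate: M = 0.818 MN·m per $
  nickel superalloy: M = 0.541 MN·m per $
The maximum is for low-carbon steel.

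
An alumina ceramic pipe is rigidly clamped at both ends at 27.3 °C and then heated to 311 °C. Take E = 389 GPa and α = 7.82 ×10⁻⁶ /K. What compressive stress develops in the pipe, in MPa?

863 MPa

ΔT = 283.7 K. Constrained thermal stress σ = E·α·ΔT = 389.0×10³ MPa × 7.82×10⁻⁶ × 283.7 = 863 MPa (compressive).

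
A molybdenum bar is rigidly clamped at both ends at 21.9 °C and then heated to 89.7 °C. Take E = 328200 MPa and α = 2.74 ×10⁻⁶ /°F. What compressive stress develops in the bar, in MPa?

110 MPa

E = 328200 MPa = 328.2 GPa.
α = 2.74×10⁻⁶/°F × 9/5 = 4.93×10⁻⁶/K.
ΔT = 67.80 K. Constrained thermal stress σ = E·α·ΔT = 328.2×10³ MPa × 4.93×10⁻⁶ × 67.80 = 110 MPa (compressive).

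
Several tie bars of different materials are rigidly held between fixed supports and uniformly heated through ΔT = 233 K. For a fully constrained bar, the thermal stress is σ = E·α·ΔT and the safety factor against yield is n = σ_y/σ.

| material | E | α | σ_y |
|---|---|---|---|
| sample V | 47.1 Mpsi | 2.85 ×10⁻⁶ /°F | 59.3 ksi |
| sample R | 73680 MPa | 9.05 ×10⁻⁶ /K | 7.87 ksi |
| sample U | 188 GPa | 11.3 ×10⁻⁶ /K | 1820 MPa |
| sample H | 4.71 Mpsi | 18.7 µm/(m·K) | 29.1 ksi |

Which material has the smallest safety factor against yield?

Converting E to GPa, α to ×10⁻⁶/K, σ_y to MPa, then σ and n for each:
  sample V: E = 324.7, α = 5.13, σ_y = 408.9 → σ = 388 MPa, n = 1.05
  sample R: E = 73.68, α = 9.05, σ_y = 54.26 → σ = 155 MPa, n = 0.349
  sample U: E = 188.0, α = 11.3, σ_y = 1820 → σ = 495 MPa, n = 3.68
  sample H: E = 32.47, α = 18.7, σ_y = 200.6 → σ = 141 MPa, n = 1.42
Sample R has the lowest safety factor, n = 0.349.

sample R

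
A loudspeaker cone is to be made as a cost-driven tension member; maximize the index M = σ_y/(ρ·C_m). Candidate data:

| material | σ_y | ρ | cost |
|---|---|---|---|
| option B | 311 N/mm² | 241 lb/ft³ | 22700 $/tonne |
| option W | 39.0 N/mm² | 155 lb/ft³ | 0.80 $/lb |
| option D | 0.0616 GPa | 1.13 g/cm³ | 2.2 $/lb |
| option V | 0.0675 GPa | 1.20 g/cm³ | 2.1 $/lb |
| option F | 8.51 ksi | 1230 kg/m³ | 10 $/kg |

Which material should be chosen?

After converting to SI:
  option B: σ_y = 311.0 MPa, ρ = 3860 kg/m³, cost = 22.70 $/kg
  option W: σ_y = 39.00 MPa, ρ = 2483 kg/m³, cost = 1.764 $/kg
  option D: σ_y = 61.60 MPa, ρ = 1130 kg/m³, cost = 4.850 $/kg
  option V: σ_y = 67.50 MPa, ρ = 1200 kg/m³, cost = 4.630 $/kg
  option F: σ_y = 58.67 MPa, ρ = 1230 kg/m³, cost = 10.00 $/kg
  option V: M = 12.2 kN·m per $
  option D: M = 11.2 kN·m per $
  option W: M = 8.91 kN·m per $
  option F: M = 4.77 kN·m per $
  option B: M = 3.55 kN·m per $
The maximum is for option V.

option V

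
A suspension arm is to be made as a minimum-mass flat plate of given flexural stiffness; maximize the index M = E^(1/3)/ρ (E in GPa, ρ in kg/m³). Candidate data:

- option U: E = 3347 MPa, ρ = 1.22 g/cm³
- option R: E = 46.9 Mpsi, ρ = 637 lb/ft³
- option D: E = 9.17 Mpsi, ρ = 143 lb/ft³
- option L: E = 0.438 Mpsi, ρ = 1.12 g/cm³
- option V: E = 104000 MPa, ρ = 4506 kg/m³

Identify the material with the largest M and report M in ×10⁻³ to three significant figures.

After converting to SI:
  option U: E = 3.347 GPa, ρ = 1220 kg/m³
  option R: E = 323.4 GPa, ρ = 10200 kg/m³
  option D: E = 63.22 GPa, ρ = 2291 kg/m³
  option L: E = 3.020 GPa, ρ = 1120 kg/m³
  option V: E = 104.0 GPa, ρ = 4506 kg/m³
  option D: M = 1.74×10⁻³
  option L: M = 1.29×10⁻³
  option U: M = 1.23×10⁻³
  option V: M = 1.04×10⁻³
  option R: M = 0.673×10⁻³
Highest index: option D.

option D, M = 1.74×10⁻³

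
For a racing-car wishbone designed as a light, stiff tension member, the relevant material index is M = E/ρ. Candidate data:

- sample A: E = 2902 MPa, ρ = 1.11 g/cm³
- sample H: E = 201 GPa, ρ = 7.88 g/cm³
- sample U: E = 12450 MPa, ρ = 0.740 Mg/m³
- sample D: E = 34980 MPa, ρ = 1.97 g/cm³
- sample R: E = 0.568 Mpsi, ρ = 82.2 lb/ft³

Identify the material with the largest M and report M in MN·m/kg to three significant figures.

sample H, M = 25.5 MN·m/kg

Putting every candidate on a common basis:
  sample A: E = 2.902 GPa, ρ = 1110 kg/m³
  sample H: E = 201.0 GPa, ρ = 7880 kg/m³
  sample U: E = 12.45 GPa, ρ = 740.0 kg/m³
  sample D: E = 34.98 GPa, ρ = 1970 kg/m³
  sample R: E = 3.916 GPa, ρ = 1317 kg/m³
  sample H: M = 25.5 MN·m/kg
  sample D: M = 17.8 MN·m/kg
  sample U: M = 16.8 MN·m/kg
  sample R: M = 2.97 MN·m/kg
  sample A: M = 2.61 MN·m/kg
Sample H ranks first.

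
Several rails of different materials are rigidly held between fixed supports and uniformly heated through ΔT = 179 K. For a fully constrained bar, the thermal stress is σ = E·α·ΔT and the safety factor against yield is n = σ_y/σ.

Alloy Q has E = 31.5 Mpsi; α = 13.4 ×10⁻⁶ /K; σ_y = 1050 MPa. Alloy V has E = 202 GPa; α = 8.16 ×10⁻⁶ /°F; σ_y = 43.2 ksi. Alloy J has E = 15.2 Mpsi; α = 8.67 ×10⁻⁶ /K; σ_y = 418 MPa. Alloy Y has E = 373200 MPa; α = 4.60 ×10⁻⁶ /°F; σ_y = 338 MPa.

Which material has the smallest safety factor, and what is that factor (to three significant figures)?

alloy V, n = 0.561

Per material, after unit conversion:
  alloy Q: E = 217.2, α = 13.4, σ_y = 1050 → σ = 521 MPa, n = 2.02
  alloy V: E = 202.0, α = 14.7, σ_y = 297.9 → σ = 531 MPa, n = 0.561
  alloy J: E = 104.8, α = 8.67, σ_y = 418.0 → σ = 163 MPa, n = 2.57
  alloy Y: E = 373.2, α = 8.28, σ_y = 338.0 → σ = 553 MPa, n = 0.611
Alloy V has the lowest safety factor, n = 0.561.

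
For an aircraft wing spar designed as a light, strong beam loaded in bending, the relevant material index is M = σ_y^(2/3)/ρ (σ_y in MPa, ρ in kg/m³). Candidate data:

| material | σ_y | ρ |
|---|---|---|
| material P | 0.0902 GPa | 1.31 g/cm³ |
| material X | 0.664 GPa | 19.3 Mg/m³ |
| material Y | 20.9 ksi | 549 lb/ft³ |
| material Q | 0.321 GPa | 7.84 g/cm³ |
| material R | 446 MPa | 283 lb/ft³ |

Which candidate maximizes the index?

Putting every candidate on a common basis:
  material P: σ_y = 90.20 MPa, ρ = 1310 kg/m³
  material X: σ_y = 664.0 MPa, ρ = 19300 kg/m³
  material Y: σ_y = 144.1 MPa, ρ = 8794 kg/m³
  material Q: σ_y = 321.0 MPa, ρ = 7840 kg/m³
  material R: σ_y = 446.0 MPa, ρ = 4533 kg/m³
  material P: M = 15.4×10⁻³
  material R: M = 12.9×10⁻³
  material Q: M = 5.98×10⁻³
  material X: M = 3.94×10⁻³
  material Y: M = 3.13×10⁻³
Material P ranks first.

material P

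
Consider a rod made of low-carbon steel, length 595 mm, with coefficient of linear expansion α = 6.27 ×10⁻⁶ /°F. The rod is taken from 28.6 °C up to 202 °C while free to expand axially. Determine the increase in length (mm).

1.16 mm

Convert α: 6.27×10⁻⁶/°F × (9/5) = 11.3×10⁻⁶/K.
ΔT = 202 − 28.6 = 173.4 K.
ΔL = α·L₀·ΔT = 11.3×10⁻⁶ × 595 mm × 173.4 K = 1.16 mm.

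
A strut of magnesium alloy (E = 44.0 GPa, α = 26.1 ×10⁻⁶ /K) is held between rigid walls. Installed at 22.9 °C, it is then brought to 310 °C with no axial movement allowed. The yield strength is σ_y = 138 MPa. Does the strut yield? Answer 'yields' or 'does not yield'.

yields

ΔT = 287.1 K. Constrained thermal stress σ = E·α·ΔT = 44.00×10³ MPa × 26.1×10⁻⁶ × 287.1 = 330 MPa (compressive).
Compare to σ_y = 138 MPa: σ ≥ σ_y, so it yields.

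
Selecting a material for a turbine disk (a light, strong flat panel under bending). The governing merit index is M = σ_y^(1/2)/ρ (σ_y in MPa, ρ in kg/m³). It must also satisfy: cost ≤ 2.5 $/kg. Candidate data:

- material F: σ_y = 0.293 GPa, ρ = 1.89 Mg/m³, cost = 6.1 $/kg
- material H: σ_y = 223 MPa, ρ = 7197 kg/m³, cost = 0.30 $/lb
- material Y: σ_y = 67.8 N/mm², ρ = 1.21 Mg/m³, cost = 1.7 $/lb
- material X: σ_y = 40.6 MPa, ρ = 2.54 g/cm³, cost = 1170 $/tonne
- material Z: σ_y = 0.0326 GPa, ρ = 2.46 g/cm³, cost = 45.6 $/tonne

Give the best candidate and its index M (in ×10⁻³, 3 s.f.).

Screen on constraints: cost ≤ 2.5 $/kg. Survivors: material H, material X, material Z.
In SI units:
  material H: σ_y = 223.0 MPa, ρ = 7197 kg/m³
  material X: σ_y = 40.60 MPa, ρ = 2540 kg/m³
  material Z: σ_y = 32.60 MPa, ρ = 2460 kg/m³
  material X: M = 2.51×10⁻³
  material Z: M = 2.32×10⁻³
  material H: M = 2.07×10⁻³
Material X has the largest M.

material X, M = 2.51×10⁻³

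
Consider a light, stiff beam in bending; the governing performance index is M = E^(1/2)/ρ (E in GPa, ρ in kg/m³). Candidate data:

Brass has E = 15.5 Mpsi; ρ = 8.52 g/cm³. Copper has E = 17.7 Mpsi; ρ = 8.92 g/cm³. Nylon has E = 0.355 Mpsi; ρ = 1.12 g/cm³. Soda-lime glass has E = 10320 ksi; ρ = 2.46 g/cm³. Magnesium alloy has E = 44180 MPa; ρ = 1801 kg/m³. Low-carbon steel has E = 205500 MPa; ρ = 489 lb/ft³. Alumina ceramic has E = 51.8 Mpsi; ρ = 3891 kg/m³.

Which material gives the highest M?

alumina ceramic

Normalizing units and computing the index:
  brass: E = 106.9 GPa, ρ = 8520 kg/m³
  copper: E = 122.0 GPa, ρ = 8920 kg/m³
  nylon: E = 2.448 GPa, ρ = 1120 kg/m³
  soda-lime glass: E = 71.15 GPa, ρ = 2460 kg/m³
  magnesium alloy: E = 44.18 GPa, ρ = 1801 kg/m³
  low-carbon steel: E = 205.5 GPa, ρ = 7833 kg/m³
  alumina ceramic: E = 357.1 GPa, ρ = 3891 kg/m³
  alumina ceramic: M = 4.86×10⁻³
  magnesium alloy: M = 3.69×10⁻³
  soda-lime glass: M = 3.43×10⁻³
  low-carbon steel: M = 1.83×10⁻³
  nylon: M = 1.40×10⁻³
  copper: M = 1.24×10⁻³
  brass: M = 1.21×10⁻³
Highest index: alumina ceramic.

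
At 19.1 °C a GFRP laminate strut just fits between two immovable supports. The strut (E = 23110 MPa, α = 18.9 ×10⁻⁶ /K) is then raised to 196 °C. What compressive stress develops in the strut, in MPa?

E = 23110 MPa = 23.11 GPa.
ΔT = 176.9 K. Constrained thermal stress σ = E·α·ΔT = 23.11×10³ MPa × 18.9×10⁻⁶ × 176.9 = 77.3 MPa (compressive).

77.3 MPa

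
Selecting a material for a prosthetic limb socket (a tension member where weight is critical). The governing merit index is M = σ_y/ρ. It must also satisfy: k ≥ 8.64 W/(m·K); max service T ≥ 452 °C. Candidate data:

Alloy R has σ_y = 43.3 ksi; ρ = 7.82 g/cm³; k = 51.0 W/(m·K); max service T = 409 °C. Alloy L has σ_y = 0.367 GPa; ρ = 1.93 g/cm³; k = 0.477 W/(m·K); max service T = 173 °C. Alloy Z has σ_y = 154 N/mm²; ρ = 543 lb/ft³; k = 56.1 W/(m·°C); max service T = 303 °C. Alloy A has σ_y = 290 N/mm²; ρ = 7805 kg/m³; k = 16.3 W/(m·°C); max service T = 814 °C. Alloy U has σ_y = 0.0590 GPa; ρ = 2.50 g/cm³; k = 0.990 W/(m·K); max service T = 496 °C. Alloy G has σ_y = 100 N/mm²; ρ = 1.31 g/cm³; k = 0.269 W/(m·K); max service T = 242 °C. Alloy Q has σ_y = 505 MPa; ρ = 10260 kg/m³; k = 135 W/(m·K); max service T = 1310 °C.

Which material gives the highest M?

Screen on constraints: k ≥ 8.64 W/(m·K); max service T ≥ 452 °C. Survivors: alloy A, alloy Q.
Normalizing units and computing the index:
  alloy A: σ_y = 290.0 MPa, ρ = 7805 kg/m³
  alloy Q: σ_y = 505.0 MPa, ρ = 10260 kg/m³
  alloy Q: M = 49.2 kN·m/kg
  alloy A: M = 37.2 kN·m/kg
Alloy Q ranks first.

alloy Q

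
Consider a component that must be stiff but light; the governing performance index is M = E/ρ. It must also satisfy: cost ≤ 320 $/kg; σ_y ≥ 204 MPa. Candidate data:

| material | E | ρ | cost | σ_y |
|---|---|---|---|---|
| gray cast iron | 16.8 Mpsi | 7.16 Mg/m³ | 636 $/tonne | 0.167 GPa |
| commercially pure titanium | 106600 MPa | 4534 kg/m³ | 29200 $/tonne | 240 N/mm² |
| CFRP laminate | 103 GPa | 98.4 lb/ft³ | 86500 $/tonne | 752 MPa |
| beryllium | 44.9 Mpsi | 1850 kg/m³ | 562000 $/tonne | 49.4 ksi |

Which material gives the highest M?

Screen on constraints: cost ≤ 320 $/kg; σ_y ≥ 204 MPa. Survivors: commercially pure titanium, CFRP laminate.
Putting every candidate on a common basis:
  commercially pure titanium: E = 106.6 GPa, ρ = 4534 kg/m³
  CFRP laminate: E = 103.0 GPa, ρ = 1576 kg/m³
  CFRP laminate: M = 65.3 MN·m/kg
  commercially pure titanium: M = 23.5 MN·m/kg
CFRP laminate ranks first.

CFRP laminate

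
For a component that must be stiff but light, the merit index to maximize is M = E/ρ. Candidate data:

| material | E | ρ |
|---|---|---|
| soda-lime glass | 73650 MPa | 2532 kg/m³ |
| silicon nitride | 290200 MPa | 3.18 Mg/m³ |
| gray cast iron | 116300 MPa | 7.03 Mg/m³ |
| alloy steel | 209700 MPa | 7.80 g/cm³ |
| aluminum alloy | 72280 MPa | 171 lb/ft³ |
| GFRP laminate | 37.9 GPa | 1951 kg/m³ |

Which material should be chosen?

silicon nitride

After converting to SI:
  soda-lime glass: E = 73.65 GPa, ρ = 2532 kg/m³
  silicon nitride: E = 290.2 GPa, ρ = 3180 kg/m³
  gray cast iron: E = 116.3 GPa, ρ = 7030 kg/m³
  alloy steel: E = 209.7 GPa, ρ = 7800 kg/m³
  aluminum alloy: E = 72.28 GPa, ρ = 2739 kg/m³
  GFRP laminate: E = 37.90 GPa, ρ = 1951 kg/m³
  silicon nitride: M = 91.3 MN·m/kg
  soda-lime glass: M = 29.1 MN·m/kg
  alloy steel: M = 26.9 MN·m/kg
  aluminum alloy: M = 26.4 MN·m/kg
  GFRP laminate: M = 19.4 MN·m/kg
  gray cast iron: M = 16.5 MN·m/kg
Highest index: silicon nitride.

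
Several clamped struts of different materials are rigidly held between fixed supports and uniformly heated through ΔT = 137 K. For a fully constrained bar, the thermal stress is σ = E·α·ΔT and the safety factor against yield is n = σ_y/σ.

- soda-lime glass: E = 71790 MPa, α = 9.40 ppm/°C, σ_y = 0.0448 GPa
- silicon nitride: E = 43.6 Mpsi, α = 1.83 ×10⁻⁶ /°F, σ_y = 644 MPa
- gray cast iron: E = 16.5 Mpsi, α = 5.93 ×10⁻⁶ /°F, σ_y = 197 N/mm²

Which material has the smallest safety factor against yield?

Converting E to GPa, α to ×10⁻⁶/K, σ_y to MPa, then σ and n for each:
  soda-lime glass: E = 71.79, α = 9.40, σ_y = 44.80 → σ = 92.5 MPa, n = 0.485
  silicon nitride: E = 300.6, α = 3.29, σ_y = 644.0 → σ = 136 MPa, n = 4.75
  gray cast iron: E = 113.8, α = 10.7, σ_y = 197.0 → σ = 166 MPa, n = 1.18
Soda-lime glass has the lowest safety factor, n = 0.485.

soda-lime glass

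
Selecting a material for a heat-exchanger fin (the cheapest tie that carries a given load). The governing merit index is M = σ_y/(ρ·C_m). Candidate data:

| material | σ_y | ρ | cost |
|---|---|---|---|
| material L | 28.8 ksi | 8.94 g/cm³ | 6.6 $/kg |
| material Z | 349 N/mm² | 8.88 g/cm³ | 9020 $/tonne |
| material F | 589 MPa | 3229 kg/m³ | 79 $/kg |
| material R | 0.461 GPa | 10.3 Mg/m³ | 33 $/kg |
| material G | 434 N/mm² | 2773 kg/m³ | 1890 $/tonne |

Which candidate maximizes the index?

material G

Normalizing units and computing the index:
  material L: σ_y = 198.6 MPa, ρ = 8940 kg/m³, cost = 6.600 $/kg
  material Z: σ_y = 349.0 MPa, ρ = 8880 kg/m³, cost = 9.020 $/kg
  material F: σ_y = 589.0 MPa, ρ = 3229 kg/m³, cost = 79.00 $/kg
  material R: σ_y = 461.0 MPa, ρ = 10300 kg/m³, cost = 33.00 $/kg
  material G: σ_y = 434.0 MPa, ρ = 2773 kg/m³, cost = 1.890 $/kg
  material G: M = 82.8 kN·m per $
  material Z: M = 4.36 kN·m per $
  material L: M = 3.37 kN·m per $
  material F: M = 2.31 kN·m per $
  material R: M = 1.36 kN·m per $
The maximum is for material G.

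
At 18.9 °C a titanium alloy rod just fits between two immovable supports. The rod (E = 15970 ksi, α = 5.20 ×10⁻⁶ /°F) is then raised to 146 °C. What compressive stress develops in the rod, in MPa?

131 MPa

E = 15970 ksi = 110.1 GPa.
α = 5.20×10⁻⁶/°F × 9/5 = 9.36×10⁻⁶/K.
ΔT = 127.1 K. Constrained thermal stress σ = E·α·ΔT = 110.1×10³ MPa × 9.36×10⁻⁶ × 127.1 = 131 MPa (compressive).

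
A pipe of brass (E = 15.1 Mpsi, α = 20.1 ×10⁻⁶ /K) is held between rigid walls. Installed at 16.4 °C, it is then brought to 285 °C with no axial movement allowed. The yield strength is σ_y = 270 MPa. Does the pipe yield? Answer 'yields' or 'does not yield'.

E = 15.1 Mpsi = 104.1 GPa.
ΔT = 268.6 K. Constrained thermal stress σ = E·α·ΔT = 104.1×10³ MPa × 20.1×10⁻⁶ × 268.6 = 562 MPa (compressive).
Compare to σ_y = 270 MPa: σ ≥ σ_y, so it yields.

yields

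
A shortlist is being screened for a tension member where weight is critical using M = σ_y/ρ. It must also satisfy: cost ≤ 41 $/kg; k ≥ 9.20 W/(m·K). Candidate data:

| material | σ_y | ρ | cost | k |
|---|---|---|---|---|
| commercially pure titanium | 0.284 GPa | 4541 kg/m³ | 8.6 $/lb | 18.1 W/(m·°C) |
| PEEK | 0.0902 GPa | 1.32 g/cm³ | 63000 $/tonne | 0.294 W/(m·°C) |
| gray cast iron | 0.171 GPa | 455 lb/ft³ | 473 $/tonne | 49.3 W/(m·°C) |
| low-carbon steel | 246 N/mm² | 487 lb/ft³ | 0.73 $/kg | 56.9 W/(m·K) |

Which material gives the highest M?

commercially pure titanium

Screen on constraints: cost ≤ 41 $/kg; k ≥ 9.20 W/(m·K). Survivors: commercially pure titanium, gray cast iron, low-carbon steel.
Normalizing units and computing the index:
  commercially pure titanium: σ_y = 284.0 MPa, ρ = 4541 kg/m³
  gray cast iron: σ_y = 171.0 MPa, ρ = 7288 kg/m³
  low-carbon steel: σ_y = 246.0 MPa, ρ = 7801 kg/m³
  commercially pure titanium: M = 62.5 kN·m/kg
  low-carbon steel: M = 31.5 kN·m/kg
  gray cast iron: M = 23.5 kN·m/kg
Highest index: commercially pure titanium.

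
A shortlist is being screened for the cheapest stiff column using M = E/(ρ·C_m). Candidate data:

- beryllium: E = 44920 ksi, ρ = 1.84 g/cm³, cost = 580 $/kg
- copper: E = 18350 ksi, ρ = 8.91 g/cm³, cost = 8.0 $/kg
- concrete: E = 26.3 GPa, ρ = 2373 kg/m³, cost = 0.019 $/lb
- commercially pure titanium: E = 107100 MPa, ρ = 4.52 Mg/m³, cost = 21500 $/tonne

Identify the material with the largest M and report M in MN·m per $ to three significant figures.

concrete, M = 265 MN·m per $

Putting every candidate on a common basis:
  beryllium: E = 309.7 GPa, ρ = 1840 kg/m³, cost = 580.0 $/kg
  copper: E = 126.5 GPa, ρ = 8910 kg/m³, cost = 8.000 $/kg
  concrete: E = 26.30 GPa, ρ = 2373 kg/m³, cost = 0.04189 $/kg
  commercially pure titanium: E = 107.1 GPa, ρ = 4520 kg/m³, cost = 21.50 $/kg
  concrete: M = 265 MN·m per $
  copper: M = 1.77 MN·m per $
  commercially pure titanium: M = 1.10 MN·m per $
  beryllium: M = 0.290 MN·m per $
Concrete ranks first.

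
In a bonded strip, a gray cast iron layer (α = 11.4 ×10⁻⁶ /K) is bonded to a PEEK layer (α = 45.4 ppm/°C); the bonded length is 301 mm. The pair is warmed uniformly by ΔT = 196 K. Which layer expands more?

PEEK

α(gray cast iron) = 11.4×10⁻⁶/K vs α(PEEK) = 45.4×10⁻⁶/K.
Higher α expands more for the same ΔT: PEEK.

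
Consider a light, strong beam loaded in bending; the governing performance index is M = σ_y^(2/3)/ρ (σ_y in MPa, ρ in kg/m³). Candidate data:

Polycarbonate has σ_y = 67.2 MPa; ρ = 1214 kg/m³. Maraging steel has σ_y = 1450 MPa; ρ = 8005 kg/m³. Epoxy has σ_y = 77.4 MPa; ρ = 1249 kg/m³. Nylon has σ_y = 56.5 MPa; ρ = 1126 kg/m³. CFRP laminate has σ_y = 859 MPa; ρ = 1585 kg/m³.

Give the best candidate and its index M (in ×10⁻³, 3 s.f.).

Evaluate M for each candidate:
  CFRP laminate: M = 57.0×10⁻³
  maraging steel: M = 16.0×10⁻³
  epoxy: M = 14.5×10⁻³
  polycarbonate: M = 13.6×10⁻³
  nylon: M = 13.1×10⁻³
CFRP laminate has the largest M.

CFRP laminate, M = 57.0×10⁻³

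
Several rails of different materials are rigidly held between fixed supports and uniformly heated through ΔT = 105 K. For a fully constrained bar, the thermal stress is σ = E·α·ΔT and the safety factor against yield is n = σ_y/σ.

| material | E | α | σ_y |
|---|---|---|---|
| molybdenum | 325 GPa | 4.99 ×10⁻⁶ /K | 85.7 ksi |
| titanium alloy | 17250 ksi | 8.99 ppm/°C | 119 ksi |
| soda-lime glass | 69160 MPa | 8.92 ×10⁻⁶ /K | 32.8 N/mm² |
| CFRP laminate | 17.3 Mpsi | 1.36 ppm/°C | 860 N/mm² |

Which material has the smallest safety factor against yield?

soda-lime glass

With everything in SI (GPa, ×10⁻⁶/K, MPa):
  molybdenum: E = 325.0, α = 4.99, σ_y = 590.9 → σ = 170 MPa, n = 3.47
  titanium alloy: E = 118.9, α = 8.99, σ_y = 820.5 → σ = 112 MPa, n = 7.31
  soda-lime glass: E = 69.16, α = 8.92, σ_y = 32.80 → σ = 64.8 MPa, n = 0.506
  CFRP laminate: E = 119.3, α = 1.36, σ_y = 860.0 → σ = 17.0 MPa, n = 50.5
The minimum is soda-lime glass at n = 0.506.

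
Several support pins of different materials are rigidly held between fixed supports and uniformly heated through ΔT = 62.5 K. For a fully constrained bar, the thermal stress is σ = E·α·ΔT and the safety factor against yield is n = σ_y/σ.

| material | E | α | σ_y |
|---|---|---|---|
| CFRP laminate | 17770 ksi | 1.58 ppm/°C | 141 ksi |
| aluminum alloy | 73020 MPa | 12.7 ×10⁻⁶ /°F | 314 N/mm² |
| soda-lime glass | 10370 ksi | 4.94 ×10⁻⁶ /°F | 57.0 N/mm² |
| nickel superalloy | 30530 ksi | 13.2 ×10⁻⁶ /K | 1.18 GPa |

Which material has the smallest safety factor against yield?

In consistent units (E in GPa, α in ×10⁻⁶/K, σ_y in MPa):
  CFRP laminate: E = 122.5, α = 1.58, σ_y = 972.2 → σ = 12.1 MPa, n = 80.4
  aluminum alloy: E = 73.02, α = 22.9, σ_y = 314.0 → σ = 104 MPa, n = 3.01
  soda-lime glass: E = 71.50, α = 8.89, σ_y = 57.00 → σ = 39.7 MPa, n = 1.43
  nickel superalloy: E = 210.5, α = 13.2, σ_y = 1180 → σ = 174 MPa, n = 6.79
Smallest n: soda-lime glass with n = 1.43.

soda-lime glass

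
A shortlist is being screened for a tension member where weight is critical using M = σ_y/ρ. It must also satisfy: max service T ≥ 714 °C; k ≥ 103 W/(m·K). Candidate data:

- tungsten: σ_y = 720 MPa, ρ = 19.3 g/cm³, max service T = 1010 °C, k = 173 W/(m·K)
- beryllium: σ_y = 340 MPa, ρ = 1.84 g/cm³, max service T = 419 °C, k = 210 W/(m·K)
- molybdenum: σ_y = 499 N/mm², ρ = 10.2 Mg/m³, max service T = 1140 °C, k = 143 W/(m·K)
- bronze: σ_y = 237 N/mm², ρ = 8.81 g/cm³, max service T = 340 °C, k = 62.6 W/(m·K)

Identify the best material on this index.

Screen on constraints: max service T ≥ 714 °C; k ≥ 103 W/(m·K). Survivors: tungsten, molybdenum.
Convert each candidate to consistent units, then evaluate M:
  tungsten: σ_y = 720.0 MPa, ρ = 19300 kg/m³
  molybdenum: σ_y = 499.0 MPa, ρ = 10200 kg/m³
  molybdenum: M = 48.9 kN·m/kg
  tungsten: M = 37.3 kN·m/kg
The maximum is for molybdenum.

molybdenum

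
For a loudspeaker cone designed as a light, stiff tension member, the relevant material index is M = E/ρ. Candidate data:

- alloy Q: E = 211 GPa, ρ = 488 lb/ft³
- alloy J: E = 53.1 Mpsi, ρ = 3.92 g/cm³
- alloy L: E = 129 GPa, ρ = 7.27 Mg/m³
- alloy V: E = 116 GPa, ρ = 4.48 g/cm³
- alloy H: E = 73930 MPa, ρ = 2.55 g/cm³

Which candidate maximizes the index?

Convert each candidate to consistent units, then evaluate M:
  alloy Q: E = 211.0 GPa, ρ = 7817 kg/m³
  alloy J: E = 366.1 GPa, ρ = 3920 kg/m³
  alloy L: E = 129.0 GPa, ρ = 7270 kg/m³
  alloy V: E = 116.0 GPa, ρ = 4480 kg/m³
  alloy H: E = 73.93 GPa, ρ = 2550 kg/m³
  alloy J: M = 93.4 MN·m/kg
  alloy H: M = 29.0 MN·m/kg
  alloy Q: M = 27.0 MN·m/kg
  alloy V: M = 25.9 MN·m/kg
  alloy L: M = 17.7 MN·m/kg
Alloy J has the largest M.

alloy J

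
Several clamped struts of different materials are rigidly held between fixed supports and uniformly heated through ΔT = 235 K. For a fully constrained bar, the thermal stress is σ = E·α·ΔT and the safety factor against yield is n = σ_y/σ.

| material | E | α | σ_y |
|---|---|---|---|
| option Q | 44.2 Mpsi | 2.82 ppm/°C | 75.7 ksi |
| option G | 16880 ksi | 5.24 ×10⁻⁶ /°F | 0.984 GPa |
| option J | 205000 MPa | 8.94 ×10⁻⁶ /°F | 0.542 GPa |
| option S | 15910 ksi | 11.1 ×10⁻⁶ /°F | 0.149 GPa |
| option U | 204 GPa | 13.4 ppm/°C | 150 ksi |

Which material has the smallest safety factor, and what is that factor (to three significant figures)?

In consistent units (E in GPa, α in ×10⁻⁶/K, σ_y in MPa):
  option Q: E = 304.7, α = 2.82, σ_y = 521.9 → σ = 202 MPa, n = 2.58
  option G: E = 116.4, α = 9.43, σ_y = 984.0 → σ = 258 MPa, n = 3.81
  option J: E = 205.0, α = 16.1, σ_y = 542.0 → σ = 775 MPa, n = 0.699
  option S: E = 109.7, α = 20.0, σ_y = 149.0 → σ = 515 MPa, n = 0.289
  option U: E = 204.0, α = 13.4, σ_y = 1034 → σ = 642 MPa, n = 1.61
The minimum is option S at n = 0.289.

option S, n = 0.289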